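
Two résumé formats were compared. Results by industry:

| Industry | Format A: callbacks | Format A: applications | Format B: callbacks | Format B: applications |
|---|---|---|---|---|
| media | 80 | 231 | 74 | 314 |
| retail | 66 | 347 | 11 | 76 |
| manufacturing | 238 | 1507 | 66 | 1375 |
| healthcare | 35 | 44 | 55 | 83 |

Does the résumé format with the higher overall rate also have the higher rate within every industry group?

Yes

Media: Format A 80/231 = 34.6%, Format B 74/314 = 23.6% → Format A
Retail: Format A 66/347 = 19.0%, Format B 11/76 = 14.5% → Format A
Manufacturing: Format A 238/1507 = 15.8%, Format B 66/1375 = 4.8% → Format A
Healthcare: Format A 35/44 = 79.5%, Format B 55/83 = 66.3% → Format A
Overall: Format A 419/2129 = 19.7%, Format B 206/1848 = 11.1% → Format A
Format A wins overall and in every industry group — no reversal.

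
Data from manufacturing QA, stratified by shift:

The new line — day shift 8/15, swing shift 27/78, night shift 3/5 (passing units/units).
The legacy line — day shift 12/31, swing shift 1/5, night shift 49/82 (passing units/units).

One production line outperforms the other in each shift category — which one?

the new line

Day shift: the new line 8/15 = 53.3%, the legacy line 12/31 = 38.7% → the new line
Swing shift: the new line 27/78 = 34.6%, the legacy line 1/5 = 20.0% → the new line
Night shift: the new line 3/5 = 60.0%, the legacy line 49/82 = 59.8% → the new line
The new line has the higher rate in all 3 groups.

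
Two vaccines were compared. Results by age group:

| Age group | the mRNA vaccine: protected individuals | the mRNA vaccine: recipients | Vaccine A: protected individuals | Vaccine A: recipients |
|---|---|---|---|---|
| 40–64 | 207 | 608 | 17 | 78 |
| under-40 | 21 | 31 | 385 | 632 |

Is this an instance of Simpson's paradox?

Yes

40–64: the mRNA vaccine 207/608 = 34.0%, Vaccine A 17/78 = 21.8% → the mRNA vaccine
Under-40: the mRNA vaccine 21/31 = 67.7%, Vaccine A 385/632 = 60.9% → the mRNA vaccine
Overall: the mRNA vaccine 228/639 = 35.7%, Vaccine A 402/710 = 56.6% → Vaccine A
The mRNA vaccine wins each age group but Vaccine A wins overall — the comparison reverses. The mRNA vaccine's recipients skew toward 40–64, which has a lower base rate.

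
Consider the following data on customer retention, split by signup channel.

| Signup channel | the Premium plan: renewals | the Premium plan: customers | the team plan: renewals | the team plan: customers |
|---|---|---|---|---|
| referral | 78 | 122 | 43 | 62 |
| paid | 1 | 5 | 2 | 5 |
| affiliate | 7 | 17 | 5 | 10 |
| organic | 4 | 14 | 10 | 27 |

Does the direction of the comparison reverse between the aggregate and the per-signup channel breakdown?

No

Referral: the Premium plan 78/122 = 63.9%, the team plan 43/62 = 69.4% → the team plan
Paid: the Premium plan 1/5 = 20.0%, the team plan 2/5 = 40.0% → the team plan
Affiliate: the Premium plan 7/17 = 41.2%, the team plan 5/10 = 50.0% → the team plan
Organic: the Premium plan 4/14 = 28.6%, the team plan 10/27 = 37.0% → the team plan
Overall: the Premium plan 90/158 = 57.0%, the team plan 60/104 = 57.7% → the team plan
The team plan wins overall and in every signup group — no reversal.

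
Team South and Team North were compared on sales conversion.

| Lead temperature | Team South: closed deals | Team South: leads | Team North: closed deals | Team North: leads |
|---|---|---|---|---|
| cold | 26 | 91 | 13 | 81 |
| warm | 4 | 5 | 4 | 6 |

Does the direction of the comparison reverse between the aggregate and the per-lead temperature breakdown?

Cold: Team South 26/91 = 28.6%, Team North 13/81 = 16.0% → Team South
Warm: Team South 4/5 = 80.0%, Team North 4/6 = 66.7% → Team South
Overall: Team South 30/96 = 31.2%, Team North 17/87 = 19.5% → Team South
Team South wins overall and in every lead group — no reversal.

No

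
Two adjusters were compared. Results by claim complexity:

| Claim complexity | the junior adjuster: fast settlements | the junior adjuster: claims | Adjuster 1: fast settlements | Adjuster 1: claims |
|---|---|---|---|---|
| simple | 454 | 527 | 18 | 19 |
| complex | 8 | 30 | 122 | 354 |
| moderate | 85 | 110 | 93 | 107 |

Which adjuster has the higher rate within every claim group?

Adjuster 1

Simple: the junior adjuster 454/527 = 86.1%, Adjuster 1 18/19 = 94.7% → Adjuster 1
Complex: the junior adjuster 8/30 = 26.7%, Adjuster 1 122/354 = 34.5% → Adjuster 1
Moderate: the junior adjuster 85/110 = 77.3%, Adjuster 1 93/107 = 86.9% → Adjuster 1
Adjuster 1 has the higher rate in all 3 groups.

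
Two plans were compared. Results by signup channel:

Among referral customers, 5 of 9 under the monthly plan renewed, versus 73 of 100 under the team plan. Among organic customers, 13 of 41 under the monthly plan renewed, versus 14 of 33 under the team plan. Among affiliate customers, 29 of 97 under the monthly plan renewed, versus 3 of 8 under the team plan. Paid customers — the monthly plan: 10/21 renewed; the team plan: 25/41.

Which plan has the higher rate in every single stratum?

the team plan

Referral: the monthly plan 5/9 = 55.6%, the team plan 73/100 = 73.0% → the team plan
Organic: the monthly plan 13/41 = 31.7%, the team plan 14/33 = 42.4% → the team plan
Affiliate: the monthly plan 29/97 = 29.9%, the team plan 3/8 = 37.5% → the team plan
Paid: the monthly plan 10/21 = 47.6%, the team plan 25/41 = 61.0% → the team plan
The team plan has the higher rate in all 4 groups.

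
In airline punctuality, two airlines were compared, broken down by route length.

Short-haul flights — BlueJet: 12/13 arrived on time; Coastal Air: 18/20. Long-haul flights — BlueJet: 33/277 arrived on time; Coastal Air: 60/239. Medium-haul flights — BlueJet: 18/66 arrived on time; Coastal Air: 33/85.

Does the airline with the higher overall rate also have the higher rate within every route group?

No

Short-haul: BlueJet 12/13 = 92.3%, Coastal Air 18/20 = 90.0% → BlueJet
Long-haul: BlueJet 33/277 = 11.9%, Coastal Air 60/239 = 25.1% → Coastal Air
Medium-haul: BlueJet 18/66 = 27.3%, Coastal Air 33/85 = 38.8% → Coastal Air
Overall: BlueJet 63/356 = 17.7%, Coastal Air 111/344 = 32.3% → Coastal Air
Neither sweeps: BlueJet wins 1 of 3 groups, Coastal Air wins 2. Coastal Air wins overall but not every group — no Simpson reversal.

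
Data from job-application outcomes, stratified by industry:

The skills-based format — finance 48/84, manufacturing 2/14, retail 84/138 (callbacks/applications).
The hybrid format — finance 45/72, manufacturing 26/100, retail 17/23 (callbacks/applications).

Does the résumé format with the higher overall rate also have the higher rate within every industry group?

Finance: the skills-based format 48/84 = 57.1%, the hybrid format 45/72 = 62.5% → the hybrid format
Manufacturing: the skills-based format 2/14 = 14.3%, the hybrid format 26/100 = 26.0% → the hybrid format
Retail: the skills-based format 84/138 = 60.9%, the hybrid format 17/23 = 73.9% → the hybrid format
Overall: the skills-based format 134/236 = 56.8%, the hybrid format 88/195 = 45.1% → the skills-based format
The hybrid format wins each industry group but the skills-based format wins overall — the comparison reverses. The hybrid format's applications skew toward manufacturing, which has a lower base rate.

No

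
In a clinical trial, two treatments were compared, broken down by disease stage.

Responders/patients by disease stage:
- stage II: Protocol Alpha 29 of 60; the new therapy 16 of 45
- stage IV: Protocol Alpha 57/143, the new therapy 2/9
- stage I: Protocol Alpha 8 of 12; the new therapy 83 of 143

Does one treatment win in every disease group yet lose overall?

Stage II: Protocol Alpha 29/60 = 48.3%, the new therapy 16/45 = 35.6% → Protocol Alpha
Stage IV: Protocol Alpha 57/143 = 39.9%, the new therapy 2/9 = 22.2% → Protocol Alpha
Stage I: Protocol Alpha 8/12 = 66.7%, the new therapy 83/143 = 58.0% → Protocol Alpha
Overall: Protocol Alpha 94/215 = 43.7%, the new therapy 101/197 = 51.3% → the new therapy
Protocol Alpha wins each disease group but the new therapy wins overall — the comparison reverses. Protocol Alpha's patients skew toward stage IV, which has a lower base rate.

Yes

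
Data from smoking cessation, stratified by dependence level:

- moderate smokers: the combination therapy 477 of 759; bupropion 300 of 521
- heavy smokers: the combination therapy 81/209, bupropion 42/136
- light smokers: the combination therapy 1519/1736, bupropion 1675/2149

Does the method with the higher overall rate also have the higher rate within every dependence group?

Yes

Moderate smokers: the combination therapy 477/759 = 62.8%, bupropion 300/521 = 57.6% → the combination therapy
Heavy smokers: the combination therapy 81/209 = 38.8%, bupropion 42/136 = 30.9% → the combination therapy
Light smokers: the combination therapy 1519/1736 = 87.5%, bupropion 1675/2149 = 77.9% → the combination therapy
Overall: the combination therapy 2077/2704 = 76.8%, bupropion 2017/2806 = 71.9% → the combination therapy
The combination therapy wins overall and in every dependence group — no reversal.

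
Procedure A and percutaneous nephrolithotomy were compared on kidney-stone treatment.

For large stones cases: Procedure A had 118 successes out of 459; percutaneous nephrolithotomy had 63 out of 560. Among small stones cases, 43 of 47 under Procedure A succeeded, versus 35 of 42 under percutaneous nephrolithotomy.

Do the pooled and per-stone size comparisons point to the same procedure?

Large stones: Procedure A 118/459 = 25.7%, percutaneous nephrolithotomy 63/560 = 11.2% → Procedure A
Small stones: Procedure A 43/47 = 91.5%, percutaneous nephrolithotomy 35/42 = 83.3% → Procedure A
Overall: Procedure A 161/506 = 31.8%, percutaneous nephrolithotomy 98/602 = 16.3% → Procedure A
Procedure A wins overall and in every stone group — no reversal.

Yes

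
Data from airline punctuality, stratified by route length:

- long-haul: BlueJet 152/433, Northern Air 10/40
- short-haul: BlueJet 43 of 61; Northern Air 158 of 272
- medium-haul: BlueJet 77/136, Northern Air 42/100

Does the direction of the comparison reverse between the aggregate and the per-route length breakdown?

Long-haul: BlueJet 152/433 = 35.1%, Northern Air 10/40 = 25.0% → BlueJet
Short-haul: BlueJet 43/61 = 70.5%, Northern Air 158/272 = 58.1% → BlueJet
Medium-haul: BlueJet 77/136 = 56.6%, Northern Air 42/100 = 42.0% → BlueJet
Overall: BlueJet 272/630 = 43.2%, Northern Air 210/412 = 51.0% → Northern Air
BlueJet wins each route group but Northern Air wins overall — the comparison reverses. BlueJet's flights skew toward long-haul, which has a lower base rate.

Yes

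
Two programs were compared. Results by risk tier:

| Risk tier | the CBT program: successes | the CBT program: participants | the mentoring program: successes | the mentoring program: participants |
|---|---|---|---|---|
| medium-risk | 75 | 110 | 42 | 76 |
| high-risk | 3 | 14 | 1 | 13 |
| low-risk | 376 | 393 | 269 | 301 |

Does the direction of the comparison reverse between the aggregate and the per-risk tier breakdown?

Medium-risk: the CBT program 75/110 = 68.2%, the mentoring program 42/76 = 55.3% → the CBT program
High-risk: the CBT program 3/14 = 21.4%, the mentoring program 1/13 = 7.7% → the CBT program
Low-risk: the CBT program 376/393 = 95.7%, the mentoring program 269/301 = 89.4% → the CBT program
Overall: the CBT program 454/517 = 87.8%, the mentoring program 312/390 = 80.0% → the CBT program
The CBT program wins overall and in every risk group — no reversal.

No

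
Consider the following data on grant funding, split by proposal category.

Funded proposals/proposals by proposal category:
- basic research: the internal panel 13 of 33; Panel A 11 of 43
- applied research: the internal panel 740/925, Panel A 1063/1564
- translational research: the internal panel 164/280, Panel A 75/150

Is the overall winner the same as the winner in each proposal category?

Yes

Basic research: the internal panel 13/33 = 39.4%, Panel A 11/43 = 25.6% → the internal panel
Applied research: the internal panel 740/925 = 80.0%, Panel A 1063/1564 = 68.0% → the internal panel
Translational research: the internal panel 164/280 = 58.6%, Panel A 75/150 = 50.0% → the internal panel
Overall: the internal panel 917/1238 = 74.1%, Panel A 1149/1757 = 65.4% → the internal panel
The internal panel wins overall and in every proposal group — no reversal.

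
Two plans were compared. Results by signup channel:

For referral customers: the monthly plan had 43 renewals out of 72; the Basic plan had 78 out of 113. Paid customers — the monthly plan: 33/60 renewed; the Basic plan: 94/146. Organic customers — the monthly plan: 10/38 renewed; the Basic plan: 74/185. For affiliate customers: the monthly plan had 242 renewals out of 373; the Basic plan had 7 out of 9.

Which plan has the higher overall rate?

Referral: the monthly plan 43/72 = 59.7%, the Basic plan 78/113 = 69.0% → the Basic plan
Paid: the monthly plan 33/60 = 55.0%, the Basic plan 94/146 = 64.4% → the Basic plan
Organic: the monthly plan 10/38 = 26.3%, the Basic plan 74/185 = 40.0% → the Basic plan
Affiliate: the monthly plan 242/373 = 64.9%, the Basic plan 7/9 = 77.8% → the Basic plan
Overall: the monthly plan 328/543 = 60.4%, the Basic plan 253/453 = 55.8% → the monthly plan
(The Basic plan wins every signup group but the monthly plan wins overall — the Basic plan's customers skew toward the low-rate organic group.)

the monthly plan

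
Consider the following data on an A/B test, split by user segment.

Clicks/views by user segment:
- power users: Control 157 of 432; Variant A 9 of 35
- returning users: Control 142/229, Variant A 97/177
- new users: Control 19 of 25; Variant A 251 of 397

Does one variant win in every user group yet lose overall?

Yes

Power users: Control 157/432 = 36.3%, Variant A 9/35 = 25.7% → Control
Returning users: Control 142/229 = 62.0%, Variant A 97/177 = 54.8% → Control
New users: Control 19/25 = 76.0%, Variant A 251/397 = 63.2% → Control
Overall: Control 318/686 = 46.4%, Variant A 357/609 = 58.6% → Variant A
Control wins each user group but Variant A wins overall — the comparison reverses. Control's views skew toward power users, which has a lower base rate.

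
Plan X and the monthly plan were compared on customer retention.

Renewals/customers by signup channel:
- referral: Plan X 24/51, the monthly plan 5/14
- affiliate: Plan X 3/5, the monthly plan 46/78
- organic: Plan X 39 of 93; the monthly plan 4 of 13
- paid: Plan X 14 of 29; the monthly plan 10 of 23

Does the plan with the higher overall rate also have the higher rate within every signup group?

Referral: Plan X 24/51 = 47.1%, the monthly plan 5/14 = 35.7% → Plan X
Affiliate: Plan X 3/5 = 60.0%, the monthly plan 46/78 = 59.0% → Plan X
Organic: Plan X 39/93 = 41.9%, the monthly plan 4/13 = 30.8% → Plan X
Paid: Plan X 14/29 = 48.3%, the monthly plan 10/23 = 43.5% → Plan X
Overall: Plan X 80/178 = 44.9%, the monthly plan 65/128 = 50.8% → the monthly plan
Plan X wins each signup group but the monthly plan wins overall — the comparison reverses. Plan X's customers skew toward organic, which has a lower base rate.

No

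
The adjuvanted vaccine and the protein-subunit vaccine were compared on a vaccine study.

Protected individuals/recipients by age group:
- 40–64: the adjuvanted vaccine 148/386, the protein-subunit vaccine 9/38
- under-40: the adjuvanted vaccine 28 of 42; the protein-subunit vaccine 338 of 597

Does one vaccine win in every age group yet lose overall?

Yes

40–64: the adjuvanted vaccine 148/386 = 38.3%, the protein-subunit vaccine 9/38 = 23.7% → the adjuvanted vaccine
Under-40: the adjuvanted vaccine 28/42 = 66.7%, the protein-subunit vaccine 338/597 = 56.6% → the adjuvanted vaccine
Overall: the adjuvanted vaccine 176/428 = 41.1%, the protein-subunit vaccine 347/635 = 54.6% → the protein-subunit vaccine
The adjuvanted vaccine wins each age group but the protein-subunit vaccine wins overall — the comparison reverses. The adjuvanted vaccine's recipients skew toward 40–64, which has a lower base rate.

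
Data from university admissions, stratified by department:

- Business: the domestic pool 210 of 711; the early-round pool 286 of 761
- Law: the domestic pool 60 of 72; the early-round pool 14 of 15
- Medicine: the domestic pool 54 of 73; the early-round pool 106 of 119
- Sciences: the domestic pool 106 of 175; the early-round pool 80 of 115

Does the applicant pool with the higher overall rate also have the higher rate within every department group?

Yes

Business: the domestic pool 210/711 = 29.5%, the early-round pool 286/761 = 37.6% → the early-round pool
Law: the domestic pool 60/72 = 83.3%, the early-round pool 14/15 = 93.3% → the early-round pool
Medicine: the domestic pool 54/73 = 74.0%, the early-round pool 106/119 = 89.1% → the early-round pool
Sciences: the domestic pool 106/175 = 60.6%, the early-round pool 80/115 = 69.6% → the early-round pool
Overall: the domestic pool 430/1031 = 41.7%, the early-round pool 486/1010 = 48.1% → the early-round pool
The early-round pool wins overall and in every department group — no reversal.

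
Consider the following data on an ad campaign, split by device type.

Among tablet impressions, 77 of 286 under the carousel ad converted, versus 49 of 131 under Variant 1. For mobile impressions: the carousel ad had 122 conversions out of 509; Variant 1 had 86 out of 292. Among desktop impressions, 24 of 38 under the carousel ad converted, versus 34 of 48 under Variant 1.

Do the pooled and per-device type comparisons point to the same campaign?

Yes

Tablet: the carousel ad 77/286 = 26.9%, Variant 1 49/131 = 37.4% → Variant 1
Mobile: the carousel ad 122/509 = 24.0%, Variant 1 86/292 = 29.5% → Variant 1
Desktop: the carousel ad 24/38 = 63.2%, Variant 1 34/48 = 70.8% → Variant 1
Overall: the carousel ad 223/833 = 26.8%, Variant 1 169/471 = 35.9% → Variant 1
Variant 1 wins overall and in every device group — no reversal.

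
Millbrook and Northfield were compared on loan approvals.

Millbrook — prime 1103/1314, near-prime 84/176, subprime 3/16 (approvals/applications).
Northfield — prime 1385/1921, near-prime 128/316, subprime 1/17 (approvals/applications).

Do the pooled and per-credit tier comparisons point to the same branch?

Yes

Prime: Millbrook 1103/1314 = 83.9%, Northfield 1385/1921 = 72.1% → Millbrook
Near-prime: Millbrook 84/176 = 47.7%, Northfield 128/316 = 40.5% → Millbrook
Subprime: Millbrook 3/16 = 18.8%, Northfield 1/17 = 5.9% → Millbrook
Overall: Millbrook 1190/1506 = 79.0%, Northfield 1514/2254 = 67.2% → Millbrook
Millbrook wins overall and in every credit group — no reversal.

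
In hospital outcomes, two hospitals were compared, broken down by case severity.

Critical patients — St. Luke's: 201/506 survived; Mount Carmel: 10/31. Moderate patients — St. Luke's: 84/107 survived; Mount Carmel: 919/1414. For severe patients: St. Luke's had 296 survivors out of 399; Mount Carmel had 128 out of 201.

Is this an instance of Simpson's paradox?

Critical: St. Luke's 201/506 = 39.7%, Mount Carmel 10/31 = 32.3% → St. Luke's
Moderate: St. Luke's 84/107 = 78.5%, Mount Carmel 919/1414 = 65.0% → St. Luke's
Severe: St. Luke's 296/399 = 74.2%, Mount Carmel 128/201 = 63.7% → St. Luke's
Overall: St. Luke's 581/1012 = 57.4%, Mount Carmel 1057/1646 = 64.2% → Mount Carmel
St. Luke's wins each case group but Mount Carmel wins overall — the comparison reverses. St. Luke's's patients skew toward critical, which has a lower base rate.

Yes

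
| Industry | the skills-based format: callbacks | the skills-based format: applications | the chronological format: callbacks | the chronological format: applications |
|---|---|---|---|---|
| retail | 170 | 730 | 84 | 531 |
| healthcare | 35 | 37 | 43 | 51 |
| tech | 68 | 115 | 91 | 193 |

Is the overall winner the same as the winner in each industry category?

Yes

Retail: the skills-based format 170/730 = 23.3%, the chronological format 84/531 = 15.8% → the skills-based format
Healthcare: the skills-based format 35/37 = 94.6%, the chronological format 43/51 = 84.3% → the skills-based format
Tech: the skills-based format 68/115 = 59.1%, the chronological format 91/193 = 47.2% → the skills-based format
Overall: the skills-based format 273/882 = 31.0%, the chronological format 218/775 = 28.1% → the skills-based format
The skills-based format wins overall and in every industry group — no reversal.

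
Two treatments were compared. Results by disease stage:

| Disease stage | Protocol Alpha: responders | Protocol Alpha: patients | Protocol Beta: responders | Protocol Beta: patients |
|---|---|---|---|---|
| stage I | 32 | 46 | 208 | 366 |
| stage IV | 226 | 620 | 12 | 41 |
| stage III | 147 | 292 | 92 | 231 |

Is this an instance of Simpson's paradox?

Stage I: Protocol Alpha 32/46 = 69.6%, Protocol Beta 208/366 = 56.8% → Protocol Alpha
Stage IV: Protocol Alpha 226/620 = 36.5%, Protocol Beta 12/41 = 29.3% → Protocol Alpha
Stage III: Protocol Alpha 147/292 = 50.3%, Protocol Beta 92/231 = 39.8% → Protocol Alpha
Overall: Protocol Alpha 405/958 = 42.3%, Protocol Beta 312/638 = 48.9% → Protocol Beta
Protocol Alpha wins each disease group but Protocol Beta wins overall — the comparison reverses. Protocol Alpha's patients skew toward stage IV, which has a lower base rate.

Yes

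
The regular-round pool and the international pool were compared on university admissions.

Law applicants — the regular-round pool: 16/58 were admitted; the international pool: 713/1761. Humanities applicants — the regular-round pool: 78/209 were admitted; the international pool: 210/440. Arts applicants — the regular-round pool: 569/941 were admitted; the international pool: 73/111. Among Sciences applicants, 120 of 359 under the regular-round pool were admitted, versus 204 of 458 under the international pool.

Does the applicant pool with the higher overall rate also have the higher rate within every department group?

No

Law: the regular-round pool 16/58 = 27.6%, the international pool 713/1761 = 40.5% → the international pool
Humanities: the regular-round pool 78/209 = 37.3%, the international pool 210/440 = 47.7% → the international pool
Arts: the regular-round pool 569/941 = 60.5%, the international pool 73/111 = 65.8% → the international pool
Sciences: the regular-round pool 120/359 = 33.4%, the international pool 204/458 = 44.5% → the international pool
Overall: the regular-round pool 783/1567 = 50.0%, the international pool 1200/2770 = 43.3% → the regular-round pool
The international pool wins each department group but the regular-round pool wins overall — the comparison reverses. The international pool's applicants skew toward Law, which has a lower base rate.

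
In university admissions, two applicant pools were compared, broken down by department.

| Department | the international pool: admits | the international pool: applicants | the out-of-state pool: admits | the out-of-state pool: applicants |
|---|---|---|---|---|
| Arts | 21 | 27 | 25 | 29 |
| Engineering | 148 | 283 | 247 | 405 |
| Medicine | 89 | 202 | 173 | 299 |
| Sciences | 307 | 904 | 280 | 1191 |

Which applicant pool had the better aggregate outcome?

Arts: the international pool 21/27 = 77.8%, the out-of-state pool 25/29 = 86.2% → the out-of-state pool
Engineering: the international pool 148/283 = 52.3%, the out-of-state pool 247/405 = 61.0% → the out-of-state pool
Medicine: the international pool 89/202 = 44.1%, the out-of-state pool 173/299 = 57.9% → the out-of-state pool
Sciences: the international pool 307/904 = 34.0%, the out-of-state pool 280/1191 = 23.5% → the international pool
Overall: the international pool 565/1416 = 39.9%, the out-of-state pool 725/1924 = 37.7% → the international pool
(Neither sweeps every department group, but the international pool has the higher pooled rate.)

the international pool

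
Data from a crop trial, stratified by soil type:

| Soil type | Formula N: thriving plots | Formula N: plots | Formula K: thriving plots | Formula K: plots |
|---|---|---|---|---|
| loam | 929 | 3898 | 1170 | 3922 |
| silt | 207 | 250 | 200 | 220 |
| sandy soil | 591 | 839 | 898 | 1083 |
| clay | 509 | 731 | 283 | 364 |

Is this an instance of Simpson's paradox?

Loam: Formula N 929/3898 = 23.8%, Formula K 1170/3922 = 29.8% → Formula K
Silt: Formula N 207/250 = 82.8%, Formula K 200/220 = 90.9% → Formula K
Sandy soil: Formula N 591/839 = 70.4%, Formula K 898/1083 = 82.9% → Formula K
Clay: Formula N 509/731 = 69.6%, Formula K 283/364 = 77.7% → Formula K
Overall: Formula N 2236/5718 = 39.1%, Formula K 2551/5589 = 45.6% → Formula K
Formula K wins overall and in every soil group — no reversal.

No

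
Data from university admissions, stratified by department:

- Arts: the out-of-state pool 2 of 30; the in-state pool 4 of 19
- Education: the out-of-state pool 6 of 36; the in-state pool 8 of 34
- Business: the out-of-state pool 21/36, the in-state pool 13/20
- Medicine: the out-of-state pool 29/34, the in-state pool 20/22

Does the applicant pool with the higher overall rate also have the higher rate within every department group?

Arts: the out-of-state pool 2/30 = 6.7%, the in-state pool 4/19 = 21.1% → the in-state pool
Education: the out-of-state pool 6/36 = 16.7%, the in-state pool 8/34 = 23.5% → the in-state pool
Business: the out-of-state pool 21/36 = 58.3%, the in-state pool 13/20 = 65.0% → the in-state pool
Medicine: the out-of-state pool 29/34 = 85.3%, the in-state pool 20/22 = 90.9% → the in-state pool
Overall: the out-of-state pool 58/136 = 42.6%, the in-state pool 45/95 = 47.4% → the in-state pool
The in-state pool wins overall and in every department group — no reversal.

Yes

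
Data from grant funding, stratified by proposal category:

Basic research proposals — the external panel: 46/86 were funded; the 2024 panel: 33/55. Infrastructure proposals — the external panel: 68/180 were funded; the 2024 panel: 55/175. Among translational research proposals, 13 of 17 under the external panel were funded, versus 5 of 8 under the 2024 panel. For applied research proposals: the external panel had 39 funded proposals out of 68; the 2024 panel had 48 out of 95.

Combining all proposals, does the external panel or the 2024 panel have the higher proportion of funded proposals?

Basic research: the external panel 46/86 = 53.5%, the 2024 panel 33/55 = 60.0% → the 2024 panel
Infrastructure: the external panel 68/180 = 37.8%, the 2024 panel 55/175 = 31.4% → the external panel
Translational research: the external panel 13/17 = 76.5%, the 2024 panel 5/8 = 62.5% → the external panel
Applied research: the external panel 39/68 = 57.4%, the 2024 panel 48/95 = 50.5% → the external panel
Overall: the external panel 166/351 = 47.3%, the 2024 panel 141/333 = 42.3% → the external panel
(Neither sweeps every proposal group, but the external panel has the higher pooled rate.)

the external panel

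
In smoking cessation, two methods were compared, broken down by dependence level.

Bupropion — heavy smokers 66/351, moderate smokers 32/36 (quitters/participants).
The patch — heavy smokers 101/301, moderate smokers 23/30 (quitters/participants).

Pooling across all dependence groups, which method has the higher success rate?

Heavy smokers: bupropion 66/351 = 18.8%, the patch 101/301 = 33.6% → the patch
Moderate smokers: bupropion 32/36 = 88.9%, the patch 23/30 = 76.7% → bupropion
Overall: bupropion 98/387 = 25.3%, the patch 124/331 = 37.5% → the patch
(Neither sweeps every dependence group, but the patch has the higher pooled rate.)

the patch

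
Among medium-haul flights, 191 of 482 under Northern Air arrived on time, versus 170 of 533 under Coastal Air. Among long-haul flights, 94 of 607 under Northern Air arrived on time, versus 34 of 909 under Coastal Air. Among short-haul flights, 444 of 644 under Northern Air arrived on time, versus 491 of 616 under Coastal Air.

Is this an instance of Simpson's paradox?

Medium-haul: Northern Air 191/482 = 39.6%, Coastal Air 170/533 = 31.9% → Northern Air
Long-haul: Northern Air 94/607 = 15.5%, Coastal Air 34/909 = 3.7% → Northern Air
Short-haul: Northern Air 444/644 = 68.9%, Coastal Air 491/616 = 79.7% → Coastal Air
Overall: Northern Air 729/1733 = 42.1%, Coastal Air 695/2058 = 33.8% → Northern Air
Neither sweeps: Northern Air wins 2 of 3 groups, Coastal Air wins 1. Northern Air wins overall but not every group — no Simpson reversal.

No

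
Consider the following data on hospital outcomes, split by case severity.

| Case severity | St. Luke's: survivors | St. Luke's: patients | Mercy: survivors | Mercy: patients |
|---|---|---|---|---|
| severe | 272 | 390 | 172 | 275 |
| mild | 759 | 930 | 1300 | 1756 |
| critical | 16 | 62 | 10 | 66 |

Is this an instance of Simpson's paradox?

Severe: St. Luke's 272/390 = 69.7%, Mercy 172/275 = 62.5% → St. Luke's
Mild: St. Luke's 759/930 = 81.6%, Mercy 1300/1756 = 74.0% → St. Luke's
Critical: St. Luke's 16/62 = 25.8%, Mercy 10/66 = 15.2% → St. Luke's
Overall: St. Luke's 1047/1382 = 75.8%, Mercy 1482/2097 = 70.7% → St. Luke's
St. Luke's wins overall and in every case group — no reversal.

No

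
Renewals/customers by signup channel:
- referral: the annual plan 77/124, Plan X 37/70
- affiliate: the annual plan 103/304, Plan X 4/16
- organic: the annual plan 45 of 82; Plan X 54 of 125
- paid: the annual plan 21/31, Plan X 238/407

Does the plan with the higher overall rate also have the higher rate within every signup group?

Referral: the annual plan 77/124 = 62.1%, Plan X 37/70 = 52.9% → the annual plan
Affiliate: the annual plan 103/304 = 33.9%, Plan X 4/16 = 25.0% → the annual plan
Organic: the annual plan 45/82 = 54.9%, Plan X 54/125 = 43.2% → the annual plan
Paid: the annual plan 21/31 = 67.7%, Plan X 238/407 = 58.5% → the annual plan
Overall: the annual plan 246/541 = 45.5%, Plan X 333/618 = 53.9% → Plan X
The annual plan wins each signup group but Plan X wins overall — the comparison reverses. The annual plan's customers skew toward affiliate, which has a lower base rate.

No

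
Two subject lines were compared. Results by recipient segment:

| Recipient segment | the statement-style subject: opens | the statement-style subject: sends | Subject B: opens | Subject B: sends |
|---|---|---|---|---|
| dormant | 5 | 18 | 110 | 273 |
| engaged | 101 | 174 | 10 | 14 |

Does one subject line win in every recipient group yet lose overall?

Dormant: the statement-style subject 5/18 = 27.8%, Subject B 110/273 = 40.3% → Subject B
Engaged: the statement-style subject 101/174 = 58.0%, Subject B 10/14 = 71.4% → Subject B
Overall: the statement-style subject 106/192 = 55.2%, Subject B 120/287 = 41.8% → the statement-style subject
Subject B wins each recipient group but the statement-style subject wins overall — the comparison reverses. Subject B's sends skew toward dormant, which has a lower base rate.

Yes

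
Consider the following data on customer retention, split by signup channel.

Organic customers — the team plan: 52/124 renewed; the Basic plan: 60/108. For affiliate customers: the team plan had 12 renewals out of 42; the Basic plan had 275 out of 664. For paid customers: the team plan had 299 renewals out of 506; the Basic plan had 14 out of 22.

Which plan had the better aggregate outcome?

Organic: the team plan 52/124 = 41.9%, the Basic plan 60/108 = 55.6% → the Basic plan
Affiliate: the team plan 12/42 = 28.6%, the Basic plan 275/664 = 41.4% → the Basic plan
Paid: the team plan 299/506 = 59.1%, the Basic plan 14/22 = 63.6% → the Basic plan
Overall: the team plan 363/672 = 54.0%, the Basic plan 349/794 = 44.0% → the team plan
(The Basic plan wins every signup group but the team plan wins overall — the Basic plan's customers skew toward the low-rate affiliate group.)

the team plan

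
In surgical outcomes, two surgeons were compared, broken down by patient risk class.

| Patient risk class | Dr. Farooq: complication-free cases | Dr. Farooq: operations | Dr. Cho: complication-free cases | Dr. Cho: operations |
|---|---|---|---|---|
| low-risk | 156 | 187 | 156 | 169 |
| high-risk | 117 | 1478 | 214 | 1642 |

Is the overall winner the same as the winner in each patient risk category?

Low-risk: Dr. Farooq 156/187 = 83.4%, Dr. Cho 156/169 = 92.3% → Dr. Cho
High-risk: Dr. Farooq 117/1478 = 7.9%, Dr. Cho 214/1642 = 13.0% → Dr. Cho
Overall: Dr. Farooq 273/1665 = 16.4%, Dr. Cho 370/1811 = 20.4% → Dr. Cho
Dr. Cho wins overall and in every patient risk group — no reversal.

Yes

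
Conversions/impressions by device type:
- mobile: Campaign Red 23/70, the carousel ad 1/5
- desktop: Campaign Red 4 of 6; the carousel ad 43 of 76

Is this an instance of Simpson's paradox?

Mobile: Campaign Red 23/70 = 32.9%, the carousel ad 1/5 = 20.0% → Campaign Red
Desktop: Campaign Red 4/6 = 66.7%, the carousel ad 43/76 = 56.6% → Campaign Red
Overall: Campaign Red 27/76 = 35.5%, the carousel ad 44/81 = 54.3% → the carousel ad
Campaign Red wins each device group but the carousel ad wins overall — the comparison reverses. Campaign Red's impressions skew toward mobile, which has a lower base rate.

Yes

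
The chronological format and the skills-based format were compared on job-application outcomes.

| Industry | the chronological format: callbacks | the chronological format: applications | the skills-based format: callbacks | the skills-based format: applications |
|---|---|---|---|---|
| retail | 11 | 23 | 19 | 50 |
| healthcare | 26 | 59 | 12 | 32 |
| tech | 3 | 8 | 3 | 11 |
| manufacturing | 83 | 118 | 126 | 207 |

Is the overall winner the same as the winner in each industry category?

Yes

Retail: the chronological format 11/23 = 47.8%, the skills-based format 19/50 = 38.0% → the chronological format
Healthcare: the chronological format 26/59 = 44.1%, the skills-based format 12/32 = 37.5% → the chronological format
Tech: the chronological format 3/8 = 37.5%, the skills-based format 3/11 = 27.3% → the chronological format
Manufacturing: the chronological format 83/118 = 70.3%, the skills-based format 126/207 = 60.9% → the chronological format
Overall: the chronological format 123/208 = 59.1%, the skills-based format 160/300 = 53.3% → the chronological format
The chronological format wins overall and in every industry group — no reversal.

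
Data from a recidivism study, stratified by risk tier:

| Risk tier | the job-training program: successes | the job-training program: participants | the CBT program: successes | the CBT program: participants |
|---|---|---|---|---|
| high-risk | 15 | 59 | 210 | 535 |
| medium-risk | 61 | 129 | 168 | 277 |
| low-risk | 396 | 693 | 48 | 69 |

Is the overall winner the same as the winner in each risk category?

No

High-risk: the job-training program 15/59 = 25.4%, the CBT program 210/535 = 39.3% → the CBT program
Medium-risk: the job-training program 61/129 = 47.3%, the CBT program 168/277 = 60.6% → the CBT program
Low-risk: the job-training program 396/693 = 57.1%, the CBT program 48/69 = 69.6% → the CBT program
Overall: the job-training program 472/881 = 53.6%, the CBT program 426/881 = 48.4% → the job-training program
The CBT program wins each risk group but the job-training program wins overall — the comparison reverses. The CBT program's participants skew toward high-risk, which has a lower base rate.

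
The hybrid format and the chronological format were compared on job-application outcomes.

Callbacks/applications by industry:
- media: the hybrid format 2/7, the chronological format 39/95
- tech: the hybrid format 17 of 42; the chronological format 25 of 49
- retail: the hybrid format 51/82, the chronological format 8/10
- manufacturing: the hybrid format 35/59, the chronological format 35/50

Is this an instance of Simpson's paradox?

Yes

Media: the hybrid format 2/7 = 28.6%, the chronological format 39/95 = 41.1% → the chronological format
Tech: the hybrid format 17/42 = 40.5%, the chronological format 25/49 = 51.0% → the chronological format
Retail: the hybrid format 51/82 = 62.2%, the chronological format 8/10 = 80.0% → the chronological format
Manufacturing: the hybrid format 35/59 = 59.3%, the chronological format 35/50 = 70.0% → the chronological format
Overall: the hybrid format 105/190 = 55.3%, the chronological format 107/204 = 52.5% → the hybrid format
The chronological format wins each industry group but the hybrid format wins overall — the comparison reverses. The chronological format's applications skew toward media, which has a lower base rate.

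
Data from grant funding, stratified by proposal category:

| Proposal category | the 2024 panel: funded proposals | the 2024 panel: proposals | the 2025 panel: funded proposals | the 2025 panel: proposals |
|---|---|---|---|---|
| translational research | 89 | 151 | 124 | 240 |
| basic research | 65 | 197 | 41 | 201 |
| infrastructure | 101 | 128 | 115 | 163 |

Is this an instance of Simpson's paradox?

No

Translational research: the 2024 panel 89/151 = 58.9%, the 2025 panel 124/240 = 51.7% → the 2024 panel
Basic research: the 2024 panel 65/197 = 33.0%, the 2025 panel 41/201 = 20.4% → the 2024 panel
Infrastructure: the 2024 panel 101/128 = 78.9%, the 2025 panel 115/163 = 70.6% → the 2024 panel
Overall: the 2024 panel 255/476 = 53.6%, the 2025 panel 280/604 = 46.4% → the 2024 panel
The 2024 panel wins overall and in every proposal group — no reversal.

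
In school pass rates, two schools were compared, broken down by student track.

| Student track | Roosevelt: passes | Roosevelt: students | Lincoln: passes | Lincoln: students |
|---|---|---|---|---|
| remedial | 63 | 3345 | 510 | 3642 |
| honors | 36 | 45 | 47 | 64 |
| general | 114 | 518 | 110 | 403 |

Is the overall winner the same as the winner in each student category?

No

Remedial: Roosevelt 63/3345 = 1.9%, Lincoln 510/3642 = 14.0% → Lincoln
Honors: Roosevelt 36/45 = 80.0%, Lincoln 47/64 = 73.4% → Roosevelt
General: Roosevelt 114/518 = 22.0%, Lincoln 110/403 = 27.3% → Lincoln
Overall: Roosevelt 213/3908 = 5.5%, Lincoln 667/4109 = 16.2% → Lincoln
Neither sweeps: Roosevelt wins 1 of 3 groups, Lincoln wins 2. Lincoln wins overall but not every group — no Simpson reversal.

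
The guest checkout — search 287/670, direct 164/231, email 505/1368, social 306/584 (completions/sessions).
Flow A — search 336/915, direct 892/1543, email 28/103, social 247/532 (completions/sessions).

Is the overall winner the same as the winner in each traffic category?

Search: the guest checkout 287/670 = 42.8%, Flow A 336/915 = 36.7% → the guest checkout
Direct: the guest checkout 164/231 = 71.0%, Flow A 892/1543 = 57.8% → the guest checkout
Email: the guest checkout 505/1368 = 36.9%, Flow A 28/103 = 27.2% → the guest checkout
Social: the guest checkout 306/584 = 52.4%, Flow A 247/532 = 46.4% → the guest checkout
Overall: the guest checkout 1262/2853 = 44.2%, Flow A 1503/3093 = 48.6% → Flow A
The guest checkout wins each traffic group but Flow A wins overall — the comparison reverses. The guest checkout's sessions skew toward email, which has a lower base rate.

No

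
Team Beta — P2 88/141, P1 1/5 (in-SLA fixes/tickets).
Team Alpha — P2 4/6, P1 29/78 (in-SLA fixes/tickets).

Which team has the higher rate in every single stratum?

P2: Team Beta 88/141 = 62.4%, Team Alpha 4/6 = 66.7% → Team Alpha
P1: Team Beta 1/5 = 20.0%, Team Alpha 29/78 = 37.2% → Team Alpha
Team Alpha has the higher rate in both groups.

Team Alpha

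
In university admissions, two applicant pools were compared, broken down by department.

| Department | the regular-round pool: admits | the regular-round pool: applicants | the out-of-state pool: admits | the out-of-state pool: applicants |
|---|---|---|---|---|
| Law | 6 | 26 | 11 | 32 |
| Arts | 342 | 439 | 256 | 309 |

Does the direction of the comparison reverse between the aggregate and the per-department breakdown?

Law: the regular-round pool 6/26 = 23.1%, the out-of-state pool 11/32 = 34.4% → the out-of-state pool
Arts: the regular-round pool 342/439 = 77.9%, the out-of-state pool 256/309 = 82.8% → the out-of-state pool
Overall: the regular-round pool 348/465 = 74.8%, the out-of-state pool 267/341 = 78.3% → the out-of-state pool
The out-of-state pool wins overall and in every department group — no reversal.

No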